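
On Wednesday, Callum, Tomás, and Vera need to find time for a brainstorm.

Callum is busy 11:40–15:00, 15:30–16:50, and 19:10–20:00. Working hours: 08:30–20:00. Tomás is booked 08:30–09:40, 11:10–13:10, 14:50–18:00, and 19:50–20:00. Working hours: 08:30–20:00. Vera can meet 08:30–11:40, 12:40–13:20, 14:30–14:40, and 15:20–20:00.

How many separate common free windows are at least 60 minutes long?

2

Callum free within 08:30–20:00: 08:30–11:40, 15:00–15:30, 16:50–19:10.
Tomás free within 08:30–20:00: 09:40–11:10, 13:10–14:50, 18:00–19:50.
Callum ∩ Tomás: 09:40–11:10, 18:00–19:10.
Callum ∩ Tomás ∩ Vera: 09:40–11:10, 18:00–19:10.
Windows ≥ 60 min: 09:40–11:10, 18:00–19:10.
That's 2 windows.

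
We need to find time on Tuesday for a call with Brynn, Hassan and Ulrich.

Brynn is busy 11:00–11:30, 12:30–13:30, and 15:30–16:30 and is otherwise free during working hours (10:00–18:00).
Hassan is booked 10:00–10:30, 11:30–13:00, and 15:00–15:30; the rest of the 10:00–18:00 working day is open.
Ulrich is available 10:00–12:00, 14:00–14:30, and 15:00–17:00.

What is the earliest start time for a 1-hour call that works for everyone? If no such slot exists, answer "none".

Brynn free within 10:00–18:00: 10:00–11:00, 11:30–12:30, 13:30–15:30, 16:30–18:00.
Hassan free within 10:00–18:00: 10:30–11:30, 13:00–15:00, 15:30–18:00.
Brynn ∩ Hassan: 10:30–11:00, 13:30–15:00, 16:30–18:00.
Brynn ∩ Hassan ∩ Ulrich: 10:30–11:00, 14:00–14:30, 16:30–17:00.
Windows ≥ 60 min: (none).

none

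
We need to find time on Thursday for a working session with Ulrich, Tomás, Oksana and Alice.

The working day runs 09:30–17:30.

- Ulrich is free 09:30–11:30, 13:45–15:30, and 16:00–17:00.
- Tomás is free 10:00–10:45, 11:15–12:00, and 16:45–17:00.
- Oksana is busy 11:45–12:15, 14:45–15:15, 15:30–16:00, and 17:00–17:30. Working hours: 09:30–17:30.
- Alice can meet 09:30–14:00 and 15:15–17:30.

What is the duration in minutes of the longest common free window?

Oksana free within 09:30–17:30: 09:30–11:45, 12:15–14:45, 15:15–15:30, 16:00–17:00.
Ulrich ∩ Tomás: 10:00–10:45, 11:15–11:30, 16:45–17:00.
Ulrich ∩ Tomás ∩ Oksana: 10:00–10:45, 11:15–11:30, 16:45–17:00.
Ulrich ∩ Tomás ∩ Oksana ∩ Alice: 10:00–10:45, 11:15–11:30, 16:45–17:00.
Common window lengths: 45, 15, 15 min; longest is 45.

45 minutes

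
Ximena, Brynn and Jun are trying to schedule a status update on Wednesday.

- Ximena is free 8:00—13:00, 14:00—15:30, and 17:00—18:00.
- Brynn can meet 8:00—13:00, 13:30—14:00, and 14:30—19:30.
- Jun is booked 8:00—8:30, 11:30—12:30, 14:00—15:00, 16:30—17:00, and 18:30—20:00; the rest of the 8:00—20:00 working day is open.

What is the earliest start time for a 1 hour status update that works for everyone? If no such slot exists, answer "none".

08:30

Jun free within 08:00–20:00: 08:30–11:30, 12:30–14:00, 15:00–16:30, 17:00–18:30.
Ximena ∩ Brynn: 08:00–13:00, 14:30–15:30, 17:00–18:00.
Ximena ∩ Brynn ∩ Jun: 08:30–11:30, 12:30–13:00, 15:00–15:30, 17:00–18:00.
Windows ≥ 60 min: 08:30–11:30, 17:00–18:00.
Earliest such window starts at 08:30.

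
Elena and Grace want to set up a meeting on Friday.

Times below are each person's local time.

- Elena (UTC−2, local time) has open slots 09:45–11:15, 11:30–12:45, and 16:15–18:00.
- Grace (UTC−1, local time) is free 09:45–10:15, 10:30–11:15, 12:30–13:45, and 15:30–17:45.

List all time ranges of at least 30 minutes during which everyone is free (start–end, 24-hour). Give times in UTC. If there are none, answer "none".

11:45–12:15, 13:30–14:45, 18:15–18:45

Elena → UTC: 11:45–13:15, 13:30–14:45, 18:15–20:00.
Grace → UTC: 10:45–11:15, 11:30–12:15, 13:30–14:45, 16:30–18:45.
Elena ∩ Grace: 11:45–12:15, 13:30–14:45, 18:15–18:45.
Windows ≥ 30 min: 11:45–12:15, 13:30–14:45, 18:15–18:45.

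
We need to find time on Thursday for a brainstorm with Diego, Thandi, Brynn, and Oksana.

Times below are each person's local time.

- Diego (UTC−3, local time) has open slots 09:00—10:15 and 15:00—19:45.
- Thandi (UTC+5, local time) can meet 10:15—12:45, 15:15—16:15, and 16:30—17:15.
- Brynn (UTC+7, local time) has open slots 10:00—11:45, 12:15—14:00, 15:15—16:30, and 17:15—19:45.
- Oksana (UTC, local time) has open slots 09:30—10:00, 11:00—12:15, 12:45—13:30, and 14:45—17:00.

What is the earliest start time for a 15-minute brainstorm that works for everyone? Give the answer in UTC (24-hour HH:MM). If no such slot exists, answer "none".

Diego → UTC: 12:00–13:15, 18:00–22:45.
Thandi → UTC: 05:15–07:45, 10:15–11:15, 11:30–12:15.
Brynn → UTC: 03:00–04:45, 05:15–07:00, 08:15–09:30, 10:15–12:45.
Oksana → UTC: 09:30–10:00, 11:00–12:15, 12:45–13:30, 14:45–17:00.
Diego ∩ Thandi: 12:00–12:15.
Diego ∩ Thandi ∩ Brynn: 12:00–12:15.
Diego ∩ Thandi ∩ Brynn ∩ Oksana: 12:00–12:15.
Windows ≥ 15 min: 12:00–12:15.
Earliest such window starts at 12:00.

12:00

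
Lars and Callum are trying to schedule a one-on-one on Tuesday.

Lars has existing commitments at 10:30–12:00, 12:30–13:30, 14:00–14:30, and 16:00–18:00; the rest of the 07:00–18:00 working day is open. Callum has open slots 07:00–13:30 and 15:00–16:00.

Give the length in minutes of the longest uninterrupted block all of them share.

210 minutes

Lars free within 07:00–18:00: 07:00–10:30, 12:00–12:30, 13:30–14:00, 14:30–16:00.
Lars ∩ Callum: 07:00–10:30, 12:00–12:30, 15:00–16:00.
Common window lengths: 210, 30, 60 min; longest is 210.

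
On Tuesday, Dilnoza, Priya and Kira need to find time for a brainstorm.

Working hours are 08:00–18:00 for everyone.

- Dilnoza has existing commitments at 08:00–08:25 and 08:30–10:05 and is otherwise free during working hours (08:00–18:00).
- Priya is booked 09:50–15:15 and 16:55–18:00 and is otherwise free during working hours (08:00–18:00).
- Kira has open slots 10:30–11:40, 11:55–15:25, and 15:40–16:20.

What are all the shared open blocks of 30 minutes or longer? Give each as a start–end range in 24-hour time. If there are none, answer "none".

15:40–16:20

Dilnoza free within 08:00–18:00: 08:25–08:30, 10:05–18:00.
Priya free within 08:00–18:00: 08:00–09:50, 15:15–16:55.
Dilnoza ∩ Priya: 08:25–08:30, 15:15–16:55.
Dilnoza ∩ Priya ∩ Kira: 15:15–15:25, 15:40–16:20.
Windows ≥ 30 min: 15:40–16:20.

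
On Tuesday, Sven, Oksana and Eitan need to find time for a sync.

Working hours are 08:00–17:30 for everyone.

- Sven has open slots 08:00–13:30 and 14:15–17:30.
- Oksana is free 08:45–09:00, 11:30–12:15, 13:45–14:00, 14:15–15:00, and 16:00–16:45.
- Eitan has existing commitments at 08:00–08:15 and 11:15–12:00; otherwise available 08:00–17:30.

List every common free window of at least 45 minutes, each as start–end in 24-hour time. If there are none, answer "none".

14:15–15:00, 16:00–16:45

Eitan free within 08:00–17:30: 08:15–11:15, 12:00–17:30.
Sven ∩ Oksana: 08:45–09:00, 11:30–12:15, 14:15–15:00, 16:00–16:45.
Sven ∩ Oksana ∩ Eitan: 08:45–09:00, 12:00–12:15, 14:15–15:00, 16:00–16:45.
Windows ≥ 45 min: 14:15–15:00, 16:00–16:45.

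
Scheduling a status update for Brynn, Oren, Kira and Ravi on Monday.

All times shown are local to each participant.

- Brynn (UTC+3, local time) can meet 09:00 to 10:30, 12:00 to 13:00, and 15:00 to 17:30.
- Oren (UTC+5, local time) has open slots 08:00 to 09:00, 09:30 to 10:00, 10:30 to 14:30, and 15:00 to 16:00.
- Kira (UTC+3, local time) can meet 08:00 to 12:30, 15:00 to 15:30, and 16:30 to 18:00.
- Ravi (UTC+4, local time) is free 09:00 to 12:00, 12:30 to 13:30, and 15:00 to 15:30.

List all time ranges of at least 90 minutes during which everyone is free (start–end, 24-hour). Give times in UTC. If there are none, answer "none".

06:00–07:30

Brynn → UTC: 06:00–07:30, 09:00–10:00, 12:00–14:30.
Oren → UTC: 03:00–04:00, 04:30–05:00, 05:30–09:30, 10:00–11:00.
Kira → UTC: 05:00–09:30, 12:00–12:30, 13:30–15:00.
Ravi → UTC: 05:00–08:00, 08:30–09:30, 11:00–11:30.
Brynn ∩ Oren: 06:00–07:30, 09:00–09:30.
Brynn ∩ Oren ∩ Kira: 06:00–07:30, 09:00–09:30.
Brynn ∩ Oren ∩ Kira ∩ Ravi: 06:00–07:30, 09:00–09:30.
Windows ≥ 90 min: 06:00–07:30.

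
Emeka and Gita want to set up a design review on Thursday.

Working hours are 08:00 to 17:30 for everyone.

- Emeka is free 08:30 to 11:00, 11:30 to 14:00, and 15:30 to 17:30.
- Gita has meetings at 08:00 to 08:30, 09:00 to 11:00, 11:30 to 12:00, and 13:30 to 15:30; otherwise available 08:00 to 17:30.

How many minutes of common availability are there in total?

Gita free within 08:00–17:30: 08:30–09:00, 11:00–11:30, 12:00–13:30, 15:30–17:30.
Emeka ∩ Gita: 08:30–09:00, 12:00–13:30, 15:30–17:30.
Total common minutes: 30 + 90 + 120 = 240.

240 minutes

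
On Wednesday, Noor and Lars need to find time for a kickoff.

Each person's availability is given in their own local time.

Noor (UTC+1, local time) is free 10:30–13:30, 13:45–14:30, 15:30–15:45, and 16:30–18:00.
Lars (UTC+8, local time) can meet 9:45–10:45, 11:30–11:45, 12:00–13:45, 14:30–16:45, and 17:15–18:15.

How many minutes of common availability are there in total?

Noor → UTC: 09:30–12:30, 12:45–13:30, 14:30–14:45, 15:30–17:00.
Lars → UTC: 01:45–02:45, 03:30–03:45, 04:00–05:45, 06:30–08:45, 09:15–10:15.
Noor ∩ Lars: 09:30–10:15.
Total common minutes: 45.

45 minutes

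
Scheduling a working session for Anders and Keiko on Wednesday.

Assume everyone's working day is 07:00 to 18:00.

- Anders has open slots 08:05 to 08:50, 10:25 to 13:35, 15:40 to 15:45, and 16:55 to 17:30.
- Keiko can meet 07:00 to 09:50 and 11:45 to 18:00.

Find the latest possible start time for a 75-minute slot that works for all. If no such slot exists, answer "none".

12:20

Anders ∩ Keiko: 08:05–08:50, 11:45–13:35, 15:40–15:45, 16:55–17:30.
Windows ≥ 75 min: 11:45–13:35.
Latest start in the last window 11:45–13:35 is 13:35 − 75 min = 12:20.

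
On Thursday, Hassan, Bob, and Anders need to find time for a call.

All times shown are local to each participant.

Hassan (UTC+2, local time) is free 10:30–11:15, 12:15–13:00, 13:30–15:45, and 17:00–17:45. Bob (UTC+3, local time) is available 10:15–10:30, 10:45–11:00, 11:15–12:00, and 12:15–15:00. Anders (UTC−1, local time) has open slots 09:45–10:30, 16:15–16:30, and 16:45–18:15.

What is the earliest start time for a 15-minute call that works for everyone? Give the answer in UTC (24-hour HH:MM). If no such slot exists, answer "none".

10:45

Hassan → UTC: 08:30–09:15, 10:15–11:00, 11:30–13:45, 15:00–15:45.
Bob → UTC: 07:15–07:30, 07:45–08:00, 08:15–09:00, 09:15–12:00.
Anders → UTC: 10:45–11:30, 17:15–17:30, 17:45–19:15.
Hassan ∩ Bob: 08:30–09:00, 10:15–11:00, 11:30–12:00.
Hassan ∩ Bob ∩ Anders: 10:45–11:00.
Windows ≥ 15 min: 10:45–11:00.
Earliest such window starts at 10:45.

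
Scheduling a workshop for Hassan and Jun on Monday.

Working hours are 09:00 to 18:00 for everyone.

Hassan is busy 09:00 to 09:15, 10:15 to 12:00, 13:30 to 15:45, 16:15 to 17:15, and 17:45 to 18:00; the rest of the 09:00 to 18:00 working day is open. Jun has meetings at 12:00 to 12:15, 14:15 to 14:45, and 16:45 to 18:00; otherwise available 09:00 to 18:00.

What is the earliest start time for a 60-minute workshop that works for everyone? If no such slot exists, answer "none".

09:15

Hassan free within 09:00–18:00: 09:15–10:15, 12:00–13:30, 15:45–16:15, 17:15–17:45.
Jun free within 09:00–18:00: 09:00–12:00, 12:15–14:15, 14:45–16:45.
Hassan ∩ Jun: 09:15–10:15, 12:15–13:30, 15:45–16:15.
Windows ≥ 60 min: 09:15–10:15, 12:15–13:30.
Earliest such window starts at 09:15.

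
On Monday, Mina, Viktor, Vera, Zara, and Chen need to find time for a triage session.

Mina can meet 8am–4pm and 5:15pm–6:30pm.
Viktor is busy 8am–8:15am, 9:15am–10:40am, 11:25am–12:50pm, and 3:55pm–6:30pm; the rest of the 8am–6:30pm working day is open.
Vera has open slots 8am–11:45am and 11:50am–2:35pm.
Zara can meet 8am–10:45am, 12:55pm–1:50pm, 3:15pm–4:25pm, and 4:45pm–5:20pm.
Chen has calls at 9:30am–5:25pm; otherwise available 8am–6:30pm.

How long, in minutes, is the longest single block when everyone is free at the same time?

Viktor free within 08:00–18:30: 08:15–09:15, 10:40–11:25, 12:50–15:55.
Chen free within 08:00–18:30: 08:00–09:30, 17:25–18:30.
Mina ∩ Viktor: 08:15–09:15, 10:40–11:25, 12:50–15:55.
Mina ∩ Viktor ∩ Vera: 08:15–09:15, 10:40–11:25, 12:50–14:35.
Mina ∩ Viktor ∩ Vera ∩ Zara: 08:15–09:15, 10:40–10:45, 12:55–13:50.
Mina ∩ Viktor ∩ Vera ∩ Zara ∩ Chen: 08:15–09:15.
Single common window of 60 minutes.

60 minutes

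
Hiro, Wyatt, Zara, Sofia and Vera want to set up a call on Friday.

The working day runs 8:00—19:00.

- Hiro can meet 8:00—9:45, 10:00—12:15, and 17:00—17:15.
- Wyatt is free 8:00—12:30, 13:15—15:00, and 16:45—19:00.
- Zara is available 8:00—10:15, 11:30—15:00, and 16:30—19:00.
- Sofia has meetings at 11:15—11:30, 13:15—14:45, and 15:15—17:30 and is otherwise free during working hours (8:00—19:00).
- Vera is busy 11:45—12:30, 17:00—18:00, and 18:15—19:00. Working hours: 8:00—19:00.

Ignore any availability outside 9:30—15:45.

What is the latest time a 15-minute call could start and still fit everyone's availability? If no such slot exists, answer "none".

Sofia free within 08:00–19:00: 08:00–11:15, 11:30–13:15, 14:45–15:15, 17:30–19:00.
Vera free within 08:00–19:00: 08:00–11:45, 12:30–17:00, 18:00–18:15.
Hiro ∩ Wyatt: 08:00–09:45, 10:00–12:15, 17:00–17:15.
Hiro ∩ Wyatt ∩ Zara: 08:00–09:45, 10:00–10:15, 11:30–12:15, 17:00–17:15.
Hiro ∩ Wyatt ∩ Zara ∩ Sofia: 08:00–09:45, 10:00–10:15, 11:30–12:15.
Hiro ∩ Wyatt ∩ Zara ∩ Sofia ∩ Vera: 08:00–09:45, 10:00–10:15, 11:30–11:45.
Restricted to 09:30–15:45: 09:30–09:45, 10:00–10:15, 11:30–11:45.
Windows ≥ 15 min: 09:30–09:45, 10:00–10:15, 11:30–11:45.
Latest start in the last window 11:30–11:45 is 11:45 − 15 min = 11:30.

11:30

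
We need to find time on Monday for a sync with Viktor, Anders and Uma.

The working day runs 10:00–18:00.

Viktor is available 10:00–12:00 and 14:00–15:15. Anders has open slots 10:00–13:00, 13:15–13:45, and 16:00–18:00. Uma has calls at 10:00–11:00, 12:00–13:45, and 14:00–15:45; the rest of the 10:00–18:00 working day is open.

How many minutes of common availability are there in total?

Uma free within 10:00–18:00: 11:00–12:00, 13:45–14:00, 15:45–18:00.
Viktor ∩ Anders: 10:00–12:00.
Viktor ∩ Anders ∩ Uma: 11:00–12:00.
Total common minutes: 60.

60 minutes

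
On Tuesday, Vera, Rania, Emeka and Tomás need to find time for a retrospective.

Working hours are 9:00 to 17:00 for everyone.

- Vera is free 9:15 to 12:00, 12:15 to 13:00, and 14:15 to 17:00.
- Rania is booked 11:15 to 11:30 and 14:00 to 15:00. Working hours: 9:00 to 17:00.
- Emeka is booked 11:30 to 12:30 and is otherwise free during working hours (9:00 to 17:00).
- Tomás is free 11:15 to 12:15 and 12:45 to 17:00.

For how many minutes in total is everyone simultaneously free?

135 minutes

Rania free within 09:00–17:00: 09:00–11:15, 11:30–14:00, 15:00–17:00.
Emeka free within 09:00–17:00: 09:00–11:30, 12:30–17:00.
Vera ∩ Rania: 09:15–11:15, 11:30–12:00, 12:15–13:00, 15:00–17:00.
Vera ∩ Rania ∩ Emeka: 09:15–11:15, 12:30–13:00, 15:00–17:00.
Vera ∩ Rania ∩ Emeka ∩ Tomás: 12:45–13:00, 15:00–17:00.
Total common minutes: 15 + 120 = 135.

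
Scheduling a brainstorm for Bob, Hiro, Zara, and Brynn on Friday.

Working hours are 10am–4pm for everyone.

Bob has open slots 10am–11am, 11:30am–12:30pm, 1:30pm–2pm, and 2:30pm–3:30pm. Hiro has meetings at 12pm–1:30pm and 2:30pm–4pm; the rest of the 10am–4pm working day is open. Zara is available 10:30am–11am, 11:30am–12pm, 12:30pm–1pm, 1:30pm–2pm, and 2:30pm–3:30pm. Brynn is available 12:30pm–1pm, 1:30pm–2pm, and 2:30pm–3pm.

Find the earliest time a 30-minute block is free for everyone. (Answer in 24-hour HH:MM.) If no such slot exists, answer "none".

Hiro free within 10:00–16:00: 10:00–12:00, 13:30–14:30.
Bob ∩ Hiro: 10:00–11:00, 11:30–12:00, 13:30–14:00.
Bob ∩ Hiro ∩ Zara: 10:30–11:00, 11:30–12:00, 13:30–14:00.
Bob ∩ Hiro ∩ Zara ∩ Brynn: 13:30–14:00.
Windows ≥ 30 min: 13:30–14:00.
Earliest such window starts at 13:30.

13:30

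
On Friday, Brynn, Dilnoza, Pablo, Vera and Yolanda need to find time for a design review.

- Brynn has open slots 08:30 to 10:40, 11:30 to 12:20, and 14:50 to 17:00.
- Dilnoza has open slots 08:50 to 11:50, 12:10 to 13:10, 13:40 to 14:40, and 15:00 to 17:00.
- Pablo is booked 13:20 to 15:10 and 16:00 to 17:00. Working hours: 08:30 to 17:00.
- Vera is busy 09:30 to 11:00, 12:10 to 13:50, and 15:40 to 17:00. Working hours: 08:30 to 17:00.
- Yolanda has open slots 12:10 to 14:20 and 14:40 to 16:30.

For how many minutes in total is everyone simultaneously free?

Pablo free within 08:30–17:00: 08:30–13:20, 15:10–16:00.
Vera free within 08:30–17:00: 08:30–09:30, 11:00–12:10, 13:50–15:40.
Brynn ∩ Dilnoza: 08:50–10:40, 11:30–11:50, 12:10–12:20, 15:00–17:00.
Brynn ∩ Dilnoza ∩ Pablo: 08:50–10:40, 11:30–11:50, 12:10–12:20, 15:10–16:00.
Brynn ∩ Dilnoza ∩ Pablo ∩ Vera: 08:50–09:30, 11:30–11:50, 15:10–15:40.
Brynn ∩ Dilnoza ∩ Pablo ∩ Vera ∩ Yolanda: 15:10–15:40.
Total common minutes: 30.

30 minutes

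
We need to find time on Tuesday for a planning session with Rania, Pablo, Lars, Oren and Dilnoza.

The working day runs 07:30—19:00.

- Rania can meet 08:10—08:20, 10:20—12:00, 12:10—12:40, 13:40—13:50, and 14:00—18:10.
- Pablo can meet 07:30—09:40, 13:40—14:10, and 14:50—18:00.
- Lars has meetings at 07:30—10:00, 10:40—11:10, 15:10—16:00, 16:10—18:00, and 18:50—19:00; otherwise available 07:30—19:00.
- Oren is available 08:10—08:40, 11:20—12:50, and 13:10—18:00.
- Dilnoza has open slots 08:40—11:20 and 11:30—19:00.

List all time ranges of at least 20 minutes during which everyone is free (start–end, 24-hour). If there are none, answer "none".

Lars free within 07:30–19:00: 10:00–10:40, 11:10–15:10, 16:00–16:10, 18:00–18:50.
Rania ∩ Pablo: 08:10–08:20, 13:40–13:50, 14:00–14:10, 14:50–18:00.
Rania ∩ Pablo ∩ Lars: 13:40–13:50, 14:00–14:10, 14:50–15:10, 16:00–16:10.
Rania ∩ Pablo ∩ Lars ∩ Oren: 13:40–13:50, 14:00–14:10, 14:50–15:10, 16:00–16:10.
Rania ∩ Pablo ∩ Lars ∩ Oren ∩ Dilnoza: 13:40–13:50, 14:00–14:10, 14:50–15:10, 16:00–16:10.
Windows ≥ 20 min: 14:50–15:10.

14:50–15:10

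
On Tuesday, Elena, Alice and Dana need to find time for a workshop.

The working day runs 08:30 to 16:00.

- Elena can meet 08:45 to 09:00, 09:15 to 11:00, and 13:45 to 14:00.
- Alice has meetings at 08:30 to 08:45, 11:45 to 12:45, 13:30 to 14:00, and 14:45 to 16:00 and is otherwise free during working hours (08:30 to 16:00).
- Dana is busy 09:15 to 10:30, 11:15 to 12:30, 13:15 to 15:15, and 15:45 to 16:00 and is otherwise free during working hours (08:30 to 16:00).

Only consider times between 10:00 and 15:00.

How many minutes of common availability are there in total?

Alice free within 08:30–16:00: 08:45–11:45, 12:45–13:30, 14:00–14:45.
Dana free within 08:30–16:00: 08:30–09:15, 10:30–11:15, 12:30–13:15, 15:15–15:45.
Elena ∩ Alice: 08:45–09:00, 09:15–11:00.
Elena ∩ Alice ∩ Dana: 08:45–09:00, 10:30–11:00.
Restricted to 10:00–15:00: 10:30–11:00.
Total common minutes: 30.

30 minutes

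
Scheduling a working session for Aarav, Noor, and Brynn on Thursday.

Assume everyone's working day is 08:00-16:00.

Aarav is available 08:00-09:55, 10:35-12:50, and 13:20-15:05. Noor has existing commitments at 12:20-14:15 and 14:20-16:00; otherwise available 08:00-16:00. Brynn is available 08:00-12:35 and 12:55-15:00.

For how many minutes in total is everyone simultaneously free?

225 minutes

Noor free within 08:00–16:00: 08:00–12:20, 14:15–14:20.
Aarav ∩ Noor: 08:00–09:55, 10:35–12:20, 14:15–14:20.
Aarav ∩ Noor ∩ Brynn: 08:00–09:55, 10:35–12:20, 14:15–14:20.
Total common minutes: 115 + 105 + 5 = 225.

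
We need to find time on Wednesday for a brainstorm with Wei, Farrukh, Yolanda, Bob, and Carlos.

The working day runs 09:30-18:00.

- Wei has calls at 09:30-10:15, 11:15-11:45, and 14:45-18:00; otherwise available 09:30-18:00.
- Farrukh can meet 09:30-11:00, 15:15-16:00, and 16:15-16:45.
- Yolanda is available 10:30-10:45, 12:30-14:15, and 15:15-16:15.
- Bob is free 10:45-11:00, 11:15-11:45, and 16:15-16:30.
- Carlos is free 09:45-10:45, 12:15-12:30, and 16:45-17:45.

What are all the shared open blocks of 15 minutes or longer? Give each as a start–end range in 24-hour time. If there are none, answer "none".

none

Wei free within 09:30–18:00: 10:15–11:15, 11:45–14:45.
Wei ∩ Farrukh: 10:15–11:00.
Wei ∩ Farrukh ∩ Yolanda: 10:30–10:45.
Wei ∩ Farrukh ∩ Yolanda ∩ Bob: (none).
Wei ∩ Farrukh ∩ Yolanda ∩ Bob ∩ Carlos: (none).
Windows ≥ 15 min: (none).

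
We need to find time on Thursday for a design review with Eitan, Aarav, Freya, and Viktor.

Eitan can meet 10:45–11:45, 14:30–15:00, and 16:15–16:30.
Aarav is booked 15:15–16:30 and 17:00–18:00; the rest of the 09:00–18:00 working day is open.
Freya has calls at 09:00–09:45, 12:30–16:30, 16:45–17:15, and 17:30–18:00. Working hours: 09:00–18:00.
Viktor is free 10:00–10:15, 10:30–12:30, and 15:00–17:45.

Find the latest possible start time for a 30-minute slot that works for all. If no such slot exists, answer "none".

11:15

Aarav free within 09:00–18:00: 09:00–15:15, 16:30–17:00.
Freya free within 09:00–18:00: 09:45–12:30, 16:30–16:45, 17:15–17:30.
Eitan ∩ Aarav: 10:45–11:45, 14:30–15:00.
Eitan ∩ Aarav ∩ Freya: 10:45–11:45.
Eitan ∩ Aarav ∩ Freya ∩ Viktor: 10:45–11:45.
Windows ≥ 30 min: 10:45–11:45.
Latest start in the last window 10:45–11:45 is 11:45 − 30 min = 11:15.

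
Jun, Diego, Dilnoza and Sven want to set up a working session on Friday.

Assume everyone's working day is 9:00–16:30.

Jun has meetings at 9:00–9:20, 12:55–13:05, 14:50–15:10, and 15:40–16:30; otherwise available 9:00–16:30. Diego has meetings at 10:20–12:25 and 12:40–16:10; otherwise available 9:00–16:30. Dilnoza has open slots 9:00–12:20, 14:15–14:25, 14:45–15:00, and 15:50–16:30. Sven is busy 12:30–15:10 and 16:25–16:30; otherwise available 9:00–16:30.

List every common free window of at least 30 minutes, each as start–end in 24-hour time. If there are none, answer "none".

09:20–10:20

Jun free within 09:00–16:30: 09:20–12:55, 13:05–14:50, 15:10–15:40.
Diego free within 09:00–16:30: 09:00–10:20, 12:25–12:40, 16:10–16:30.
Sven free within 09:00–16:30: 09:00–12:30, 15:10–16:25.
Jun ∩ Diego: 09:20–10:20, 12:25–12:40.
Jun ∩ Diego ∩ Dilnoza: 09:20–10:20.
Jun ∩ Diego ∩ Dilnoza ∩ Sven: 09:20–10:20.
Windows ≥ 30 min: 09:20–10:20.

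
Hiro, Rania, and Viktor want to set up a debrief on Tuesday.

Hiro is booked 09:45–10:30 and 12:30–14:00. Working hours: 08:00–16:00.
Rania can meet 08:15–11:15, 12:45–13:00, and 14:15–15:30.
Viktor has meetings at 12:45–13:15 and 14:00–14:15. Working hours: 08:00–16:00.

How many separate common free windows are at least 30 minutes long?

3

Hiro free within 08:00–16:00: 08:00–09:45, 10:30–12:30, 14:00–16:00.
Viktor free within 08:00–16:00: 08:00–12:45, 13:15–14:00, 14:15–16:00.
Hiro ∩ Rania: 08:15–09:45, 10:30–11:15, 14:15–15:30.
Hiro ∩ Rania ∩ Viktor: 08:15–09:45, 10:30–11:15, 14:15–15:30.
Windows ≥ 30 min: 08:15–09:45, 10:30–11:15, 14:15–15:30.
That's 3 windows.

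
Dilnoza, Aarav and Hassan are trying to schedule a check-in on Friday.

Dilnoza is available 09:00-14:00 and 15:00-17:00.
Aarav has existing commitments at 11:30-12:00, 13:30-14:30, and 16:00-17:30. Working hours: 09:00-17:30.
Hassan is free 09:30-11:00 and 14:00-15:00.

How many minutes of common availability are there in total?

90 minutes

Aarav free within 09:00–17:30: 09:00–11:30, 12:00–13:30, 14:30–16:00.
Dilnoza ∩ Aarav: 09:00–11:30, 12:00–13:30, 15:00–16:00.
Dilnoza ∩ Aarav ∩ Hassan: 09:30–11:00.
Total common minutes: 90.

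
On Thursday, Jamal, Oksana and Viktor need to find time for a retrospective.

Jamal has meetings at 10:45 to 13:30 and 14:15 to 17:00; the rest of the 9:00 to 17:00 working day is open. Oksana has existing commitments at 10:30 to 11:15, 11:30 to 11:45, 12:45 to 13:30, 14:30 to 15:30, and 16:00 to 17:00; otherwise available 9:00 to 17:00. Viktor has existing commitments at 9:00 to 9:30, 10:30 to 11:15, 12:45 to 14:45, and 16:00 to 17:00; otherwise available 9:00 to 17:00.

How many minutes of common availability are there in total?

60 minutes

Jamal free within 09:00–17:00: 09:00–10:45, 13:30–14:15.
Oksana free within 09:00–17:00: 09:00–10:30, 11:15–11:30, 11:45–12:45, 13:30–14:30, 15:30–16:00.
Viktor free within 09:00–17:00: 09:30–10:30, 11:15–12:45, 14:45–16:00.
Jamal ∩ Oksana: 09:00–10:30, 13:30–14:15.
Jamal ∩ Oksana ∩ Viktor: 09:30–10:30.
Total common minutes: 60.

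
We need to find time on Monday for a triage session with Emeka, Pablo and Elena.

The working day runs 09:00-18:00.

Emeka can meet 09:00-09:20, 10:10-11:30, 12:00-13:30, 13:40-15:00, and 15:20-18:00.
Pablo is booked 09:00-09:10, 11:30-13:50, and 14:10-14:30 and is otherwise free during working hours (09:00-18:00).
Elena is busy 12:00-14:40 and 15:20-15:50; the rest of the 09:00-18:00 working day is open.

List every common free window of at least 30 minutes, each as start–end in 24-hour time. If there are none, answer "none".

Pablo free within 09:00–18:00: 09:10–11:30, 13:50–14:10, 14:30–18:00.
Elena free within 09:00–18:00: 09:00–12:00, 14:40–15:20, 15:50–18:00.
Emeka ∩ Pablo: 09:10–09:20, 10:10–11:30, 13:50–14:10, 14:30–15:00, 15:20–18:00.
Emeka ∩ Pablo ∩ Elena: 09:10–09:20, 10:10–11:30, 14:40–15:00, 15:50–18:00.
Windows ≥ 30 min: 10:10–11:30, 15:50–18:00.

10:10–11:30, 15:50–18:00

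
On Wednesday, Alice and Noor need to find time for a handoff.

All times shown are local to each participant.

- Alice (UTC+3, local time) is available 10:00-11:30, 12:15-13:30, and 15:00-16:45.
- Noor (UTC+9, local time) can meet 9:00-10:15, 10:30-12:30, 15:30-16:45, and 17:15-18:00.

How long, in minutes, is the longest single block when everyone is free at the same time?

Alice → UTC: 07:00–08:30, 09:15–10:30, 12:00–13:45.
Noor → UTC: 00:00–01:15, 01:30–03:30, 06:30–07:45, 08:15–09:00.
Alice ∩ Noor: 07:00–07:45, 08:15–08:30.
Common window lengths: 45, 15 min; longest is 45.

45 minutes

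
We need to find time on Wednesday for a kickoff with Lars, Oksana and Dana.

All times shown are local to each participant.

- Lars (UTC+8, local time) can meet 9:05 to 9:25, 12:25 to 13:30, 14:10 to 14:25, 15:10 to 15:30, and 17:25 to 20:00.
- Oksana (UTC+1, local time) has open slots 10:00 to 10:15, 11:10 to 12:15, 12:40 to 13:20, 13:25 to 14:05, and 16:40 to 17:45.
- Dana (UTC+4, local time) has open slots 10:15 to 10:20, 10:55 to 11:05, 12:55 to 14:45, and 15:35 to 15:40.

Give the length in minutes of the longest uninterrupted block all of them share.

35 minutes

Lars → UTC: 01:05–01:25, 04:25–05:30, 06:10–06:25, 07:10–07:30, 09:25–12:00.
Oksana → UTC: 09:00–09:15, 10:10–11:15, 11:40–12:20, 12:25–13:05, 15:40–16:45.
Dana → UTC: 06:15–06:20, 06:55–07:05, 08:55–10:45, 11:35–11:40.
Lars ∩ Oksana: 10:10–11:15, 11:40–12:00.
Lars ∩ Oksana ∩ Dana: 10:10–10:45.
Single common window of 35 minutes.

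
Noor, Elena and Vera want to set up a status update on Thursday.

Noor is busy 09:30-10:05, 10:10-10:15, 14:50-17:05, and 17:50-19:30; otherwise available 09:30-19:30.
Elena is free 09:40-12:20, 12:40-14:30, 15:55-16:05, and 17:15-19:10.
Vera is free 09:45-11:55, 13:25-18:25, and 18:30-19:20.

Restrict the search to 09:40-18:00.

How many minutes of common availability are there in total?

205 minutes

Noor free within 09:30–19:30: 10:05–10:10, 10:15–14:50, 17:05–17:50.
Noor ∩ Elena: 10:05–10:10, 10:15–12:20, 12:40–14:30, 17:15–17:50.
Noor ∩ Elena ∩ Vera: 10:05–10:10, 10:15–11:55, 13:25–14:30, 17:15–17:50.
Restricted to 09:40–18:00: 10:05–10:10, 10:15–11:55, 13:25–14:30, 17:15–17:50.
Total common minutes: 5 + 100 + 65 + 35 = 205.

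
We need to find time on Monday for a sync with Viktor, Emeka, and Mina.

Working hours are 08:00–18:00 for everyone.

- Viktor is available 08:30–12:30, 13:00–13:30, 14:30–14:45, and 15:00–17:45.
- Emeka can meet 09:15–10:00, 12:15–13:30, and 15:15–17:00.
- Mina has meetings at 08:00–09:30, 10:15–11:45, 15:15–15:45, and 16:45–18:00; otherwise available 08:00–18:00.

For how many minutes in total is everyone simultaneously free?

135 minutes

Mina free within 08:00–18:00: 09:30–10:15, 11:45–15:15, 15:45–16:45.
Viktor ∩ Emeka: 09:15–10:00, 12:15–12:30, 13:00–13:30, 15:15–17:00.
Viktor ∩ Emeka ∩ Mina: 09:30–10:00, 12:15–12:30, 13:00–13:30, 15:45–16:45.
Total common minutes: 30 + 15 + 30 + 60 = 135.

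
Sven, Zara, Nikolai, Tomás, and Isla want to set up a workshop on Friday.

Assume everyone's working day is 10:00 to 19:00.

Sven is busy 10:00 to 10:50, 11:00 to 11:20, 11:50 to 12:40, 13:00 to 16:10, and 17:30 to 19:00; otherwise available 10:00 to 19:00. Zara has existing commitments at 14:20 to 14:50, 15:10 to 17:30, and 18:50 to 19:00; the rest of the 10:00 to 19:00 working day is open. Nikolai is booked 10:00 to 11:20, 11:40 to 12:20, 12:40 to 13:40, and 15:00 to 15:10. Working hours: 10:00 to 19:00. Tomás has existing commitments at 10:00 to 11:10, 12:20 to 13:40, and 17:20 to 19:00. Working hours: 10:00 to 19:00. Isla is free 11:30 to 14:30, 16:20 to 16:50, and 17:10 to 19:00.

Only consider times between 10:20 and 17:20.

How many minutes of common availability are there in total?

10 minutes

Sven free within 10:00–19:00: 10:50–11:00, 11:20–11:50, 12:40–13:00, 16:10–17:30.
Zara free within 10:00–19:00: 10:00–14:20, 14:50–15:10, 17:30–18:50.
Nikolai free within 10:00–19:00: 11:20–11:40, 12:20–12:40, 13:40–15:00, 15:10–19:00.
Tomás free within 10:00–19:00: 11:10–12:20, 13:40–17:20.
Sven ∩ Zara: 10:50–11:00, 11:20–11:50, 12:40–13:00.
Sven ∩ Zara ∩ Nikolai: 11:20–11:40.
Sven ∩ Zara ∩ Nikolai ∩ Tomás: 11:20–11:40.
Sven ∩ Zara ∩ Nikolai ∩ Tomás ∩ Isla: 11:30–11:40.
Restricted to 10:20–17:20: 11:30–11:40.
Total common minutes: 10.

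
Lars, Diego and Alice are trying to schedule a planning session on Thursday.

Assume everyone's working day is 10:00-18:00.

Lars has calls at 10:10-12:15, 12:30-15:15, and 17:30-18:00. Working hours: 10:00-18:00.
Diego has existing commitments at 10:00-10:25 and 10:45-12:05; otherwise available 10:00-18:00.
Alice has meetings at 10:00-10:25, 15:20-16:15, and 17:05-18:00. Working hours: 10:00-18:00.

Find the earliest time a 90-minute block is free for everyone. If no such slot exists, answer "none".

none

Lars free within 10:00–18:00: 10:00–10:10, 12:15–12:30, 15:15–17:30.
Diego free within 10:00–18:00: 10:25–10:45, 12:05–18:00.
Alice free within 10:00–18:00: 10:25–15:20, 16:15–17:05.
Lars ∩ Diego: 12:15–12:30, 15:15–17:30.
Lars ∩ Diego ∩ Alice: 12:15–12:30, 15:15–15:20, 16:15–17:05.
Windows ≥ 90 min: (none).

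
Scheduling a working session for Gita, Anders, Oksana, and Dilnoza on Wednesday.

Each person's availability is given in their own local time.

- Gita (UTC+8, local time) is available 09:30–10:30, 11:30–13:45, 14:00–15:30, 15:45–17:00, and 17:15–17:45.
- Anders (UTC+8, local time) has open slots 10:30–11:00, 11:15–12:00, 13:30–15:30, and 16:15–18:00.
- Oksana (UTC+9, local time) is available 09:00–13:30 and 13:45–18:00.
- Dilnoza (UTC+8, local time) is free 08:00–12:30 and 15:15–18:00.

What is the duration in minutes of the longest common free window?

Gita → UTC: 01:30–02:30, 03:30–05:45, 06:00–07:30, 07:45–09:00, 09:15–09:45.
Anders → UTC: 02:30–03:00, 03:15–04:00, 05:30–07:30, 08:15–10:00.
Oksana → UTC: 00:00–04:30, 04:45–09:00.
Dilnoza → UTC: 00:00–04:30, 07:15–10:00.
Gita ∩ Anders: 03:30–04:00, 05:30–05:45, 06:00–07:30, 08:15–09:00, 09:15–09:45.
Gita ∩ Anders ∩ Oksana: 03:30–04:00, 05:30–05:45, 06:00–07:30, 08:15–09:00.
Gita ∩ Anders ∩ Oksana ∩ Dilnoza: 03:30–04:00, 07:15–07:30, 08:15–09:00.
Common window lengths: 30, 15, 45 min; longest is 45.

45 minutes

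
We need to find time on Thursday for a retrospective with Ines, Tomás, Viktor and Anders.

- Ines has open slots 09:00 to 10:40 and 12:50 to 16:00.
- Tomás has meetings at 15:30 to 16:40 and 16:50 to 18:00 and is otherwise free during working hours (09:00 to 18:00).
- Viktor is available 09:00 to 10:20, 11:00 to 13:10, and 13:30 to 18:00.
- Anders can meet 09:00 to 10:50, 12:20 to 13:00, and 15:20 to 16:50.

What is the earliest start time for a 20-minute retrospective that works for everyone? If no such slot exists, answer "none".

09:00

Tomás free within 09:00–18:00: 09:00–15:30, 16:40–16:50.
Ines ∩ Tomás: 09:00–10:40, 12:50–15:30.
Ines ∩ Tomás ∩ Viktor: 09:00–10:20, 12:50–13:10, 13:30–15:30.
Ines ∩ Tomás ∩ Viktor ∩ Anders: 09:00–10:20, 12:50–13:00, 15:20–15:30.
Windows ≥ 20 min: 09:00–10:20.
Earliest such window starts at 09:00.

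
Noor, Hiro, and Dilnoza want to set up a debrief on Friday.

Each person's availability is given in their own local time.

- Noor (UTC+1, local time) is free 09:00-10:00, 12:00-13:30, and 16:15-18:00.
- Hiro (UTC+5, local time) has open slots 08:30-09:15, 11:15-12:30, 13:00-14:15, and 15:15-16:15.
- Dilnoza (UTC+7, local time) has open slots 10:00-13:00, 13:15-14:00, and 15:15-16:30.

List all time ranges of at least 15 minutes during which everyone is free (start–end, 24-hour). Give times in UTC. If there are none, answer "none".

08:15–09:00

Noor → UTC: 08:00–09:00, 11:00–12:30, 15:15–17:00.
Hiro → UTC: 03:30–04:15, 06:15–07:30, 08:00–09:15, 10:15–11:15.
Dilnoza → UTC: 03:00–06:00, 06:15–07:00, 08:15–09:30.
Noor ∩ Hiro: 08:00–09:00, 11:00–11:15.
Noor ∩ Hiro ∩ Dilnoza: 08:15–09:00.
Windows ≥ 15 min: 08:15–09:00.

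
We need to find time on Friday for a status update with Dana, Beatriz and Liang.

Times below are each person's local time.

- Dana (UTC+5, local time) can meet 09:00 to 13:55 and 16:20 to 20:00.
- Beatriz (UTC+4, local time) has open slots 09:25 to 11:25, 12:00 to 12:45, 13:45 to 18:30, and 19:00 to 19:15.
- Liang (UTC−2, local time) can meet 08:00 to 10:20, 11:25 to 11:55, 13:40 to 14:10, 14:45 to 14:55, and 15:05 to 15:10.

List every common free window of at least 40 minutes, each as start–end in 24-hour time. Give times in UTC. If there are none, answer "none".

Dana → UTC: 04:00–08:55, 11:20–15:00.
Beatriz → UTC: 05:25–07:25, 08:00–08:45, 09:45–14:30, 15:00–15:15.
Liang → UTC: 10:00–12:20, 13:25–13:55, 15:40–16:10, 16:45–16:55, 17:05–17:10.
Dana ∩ Beatriz: 05:25–07:25, 08:00–08:45, 11:20–14:30.
Dana ∩ Beatriz ∩ Liang: 11:20–12:20, 13:25–13:55.
Windows ≥ 40 min: 11:20–12:20.

11:20–12:20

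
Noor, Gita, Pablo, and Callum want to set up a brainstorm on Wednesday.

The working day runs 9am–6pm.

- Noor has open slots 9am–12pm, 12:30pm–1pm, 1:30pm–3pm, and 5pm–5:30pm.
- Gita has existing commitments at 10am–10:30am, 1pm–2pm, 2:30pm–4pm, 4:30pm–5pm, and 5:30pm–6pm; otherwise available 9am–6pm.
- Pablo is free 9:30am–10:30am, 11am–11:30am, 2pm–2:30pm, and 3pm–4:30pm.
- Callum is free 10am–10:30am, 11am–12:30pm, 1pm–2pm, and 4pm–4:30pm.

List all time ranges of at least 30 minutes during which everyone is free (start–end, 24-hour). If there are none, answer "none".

Gita free within 09:00–18:00: 09:00–10:00, 10:30–13:00, 14:00–14:30, 16:00–16:30, 17:00–17:30.
Noor ∩ Gita: 09:00–10:00, 10:30–12:00, 12:30–13:00, 14:00–14:30, 17:00–17:30.
Noor ∩ Gita ∩ Pablo: 09:30–10:00, 11:00–11:30, 14:00–14:30.
Noor ∩ Gita ∩ Pablo ∩ Callum: 11:00–11:30.
Windows ≥ 30 min: 11:00–11:30.

11:00–11:30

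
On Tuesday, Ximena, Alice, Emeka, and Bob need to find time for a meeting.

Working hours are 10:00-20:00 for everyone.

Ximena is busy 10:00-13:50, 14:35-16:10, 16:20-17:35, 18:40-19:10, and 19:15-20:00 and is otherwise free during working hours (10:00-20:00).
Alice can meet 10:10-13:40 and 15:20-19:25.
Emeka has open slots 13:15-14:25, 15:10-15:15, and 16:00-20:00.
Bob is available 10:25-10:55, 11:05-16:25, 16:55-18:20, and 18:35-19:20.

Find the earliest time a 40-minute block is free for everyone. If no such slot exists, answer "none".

Ximena free within 10:00–20:00: 13:50–14:35, 16:10–16:20, 17:35–18:40, 19:10–19:15.
Ximena ∩ Alice: 16:10–16:20, 17:35–18:40, 19:10–19:15.
Ximena ∩ Alice ∩ Emeka: 16:10–16:20, 17:35–18:40, 19:10–19:15.
Ximena ∩ Alice ∩ Emeka ∩ Bob: 16:10–16:20, 17:35–18:20, 18:35–18:40, 19:10–19:15.
Windows ≥ 40 min: 17:35–18:20.
Earliest such window starts at 17:35.

17:35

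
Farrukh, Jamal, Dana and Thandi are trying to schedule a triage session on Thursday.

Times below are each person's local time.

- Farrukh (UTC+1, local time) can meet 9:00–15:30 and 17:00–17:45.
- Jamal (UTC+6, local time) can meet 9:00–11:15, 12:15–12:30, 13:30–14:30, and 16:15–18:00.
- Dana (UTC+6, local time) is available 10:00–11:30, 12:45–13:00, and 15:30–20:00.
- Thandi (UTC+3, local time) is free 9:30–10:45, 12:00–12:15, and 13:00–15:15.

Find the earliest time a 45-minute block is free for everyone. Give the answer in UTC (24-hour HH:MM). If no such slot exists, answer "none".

Farrukh → UTC: 08:00–14:30, 16:00–16:45.
Jamal → UTC: 03:00–05:15, 06:15–06:30, 07:30–08:30, 10:15–12:00.
Dana → UTC: 04:00–05:30, 06:45–07:00, 09:30–14:00.
Thandi → UTC: 06:30–07:45, 09:00–09:15, 10:00–12:15.
Farrukh ∩ Jamal: 08:00–08:30, 10:15–12:00.
Farrukh ∩ Jamal ∩ Dana: 10:15–12:00.
Farrukh ∩ Jamal ∩ Dana ∩ Thandi: 10:15–12:00.
Windows ≥ 45 min: 10:15–12:00.
Earliest such window starts at 10:15.

10:15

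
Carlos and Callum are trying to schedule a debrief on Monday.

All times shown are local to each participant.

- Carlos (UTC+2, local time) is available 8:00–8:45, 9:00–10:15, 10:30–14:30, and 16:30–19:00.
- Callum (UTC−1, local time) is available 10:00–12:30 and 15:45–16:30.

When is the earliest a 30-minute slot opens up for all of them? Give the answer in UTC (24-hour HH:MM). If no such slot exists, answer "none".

Carlos → UTC: 06:00–06:45, 07:00–08:15, 08:30–12:30, 14:30–17:00.
Callum → UTC: 11:00–13:30, 16:45–17:30.
Carlos ∩ Callum: 11:00–12:30, 16:45–17:00.
Windows ≥ 30 min: 11:00–12:30.
Earliest such window starts at 11:00.

11:00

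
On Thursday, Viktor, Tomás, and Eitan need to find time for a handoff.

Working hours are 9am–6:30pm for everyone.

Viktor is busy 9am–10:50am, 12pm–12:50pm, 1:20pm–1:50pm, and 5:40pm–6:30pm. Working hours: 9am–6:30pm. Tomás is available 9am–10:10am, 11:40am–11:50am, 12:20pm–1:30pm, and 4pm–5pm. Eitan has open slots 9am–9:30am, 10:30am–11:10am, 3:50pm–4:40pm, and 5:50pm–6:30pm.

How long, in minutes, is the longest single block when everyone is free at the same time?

40 minutes

Viktor free within 09:00–18:30: 10:50–12:00, 12:50–13:20, 13:50–17:40.
Viktor ∩ Tomás: 11:40–11:50, 12:50–13:20, 16:00–17:00.
Viktor ∩ Tomás ∩ Eitan: 16:00–16:40.
Single common window of 40 minutes.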